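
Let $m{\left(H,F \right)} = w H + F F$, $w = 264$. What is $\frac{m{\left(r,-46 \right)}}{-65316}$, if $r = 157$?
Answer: $- \frac{10891}{16329} \approx -0.66697$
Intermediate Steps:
$m{\left(H,F \right)} = F^{2} + 264 H$ ($m{\left(H,F \right)} = 264 H + F F = 264 H + F^{2} = F^{2} + 264 H$)
$\frac{m{\left(r,-46 \right)}}{-65316} = \frac{\left(-46\right)^{2} + 264 \cdot 157}{-65316} = \left(2116 + 41448\right) \left(- \frac{1}{65316}\right) = 43564 \left(- \frac{1}{65316}\right) = - \frac{10891}{16329}$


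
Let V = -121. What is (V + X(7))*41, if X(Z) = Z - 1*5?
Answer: -4879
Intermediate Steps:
X(Z) = -5 + Z (X(Z) = Z - 5 = -5 + Z)
(V + X(7))*41 = (-121 + (-5 + 7))*41 = (-121 + 2)*41 = -119*41 = -4879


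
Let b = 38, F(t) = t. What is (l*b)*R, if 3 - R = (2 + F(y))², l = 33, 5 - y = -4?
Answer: -147972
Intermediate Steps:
y = 9 (y = 5 - 1*(-4) = 5 + 4 = 9)
R = -118 (R = 3 - (2 + 9)² = 3 - 1*11² = 3 - 1*121 = 3 - 121 = -118)
(l*b)*R = (33*38)*(-118) = 1254*(-118) = -147972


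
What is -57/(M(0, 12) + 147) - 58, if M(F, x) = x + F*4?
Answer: -3093/53 ≈ -58.359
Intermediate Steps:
M(F, x) = x + 4*F
-57/(M(0, 12) + 147) - 58 = -57/((12 + 4*0) + 147) - 58 = -57/((12 + 0) + 147) - 58 = -57/(12 + 147) - 58 = -57/159 - 58 = -57*1/159 - 58 = -19/53 - 58 = -3093/53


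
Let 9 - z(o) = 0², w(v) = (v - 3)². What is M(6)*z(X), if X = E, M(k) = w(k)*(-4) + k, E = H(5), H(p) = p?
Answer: -270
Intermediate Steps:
w(v) = (-3 + v)²
E = 5
M(k) = k - 4*(-3 + k)² (M(k) = (-3 + k)²*(-4) + k = -4*(-3 + k)² + k = k - 4*(-3 + k)²)
X = 5
z(o) = 9 (z(o) = 9 - 1*0² = 9 - 1*0 = 9 + 0 = 9)
M(6)*z(X) = (6 - 4*(-3 + 6)²)*9 = (6 - 4*3²)*9 = (6 - 4*9)*9 = (6 - 36)*9 = -30*9 = -270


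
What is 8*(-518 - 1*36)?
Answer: -4432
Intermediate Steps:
8*(-518 - 1*36) = 8*(-518 - 36) = 8*(-554) = -4432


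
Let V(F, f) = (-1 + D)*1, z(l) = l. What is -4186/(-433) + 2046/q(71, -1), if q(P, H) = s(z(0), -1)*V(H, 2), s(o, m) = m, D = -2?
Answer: 299492/433 ≈ 691.67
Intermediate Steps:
V(F, f) = -3 (V(F, f) = (-1 - 2)*1 = -3*1 = -3)
q(P, H) = 3 (q(P, H) = -1*(-3) = 3)
-4186/(-433) + 2046/q(71, -1) = -4186/(-433) + 2046/3 = -4186*(-1/433) + 2046*(⅓) = 4186/433 + 682 = 299492/433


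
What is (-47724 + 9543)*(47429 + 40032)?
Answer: -3339348441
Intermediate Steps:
(-47724 + 9543)*(47429 + 40032) = -38181*87461 = -3339348441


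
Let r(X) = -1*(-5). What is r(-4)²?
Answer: 25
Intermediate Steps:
r(X) = 5
r(-4)² = 5² = 25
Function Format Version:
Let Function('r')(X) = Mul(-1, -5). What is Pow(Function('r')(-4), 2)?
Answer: 25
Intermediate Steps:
Function('r')(X) = 5
Pow(Function('r')(-4), 2) = Pow(5, 2) = 25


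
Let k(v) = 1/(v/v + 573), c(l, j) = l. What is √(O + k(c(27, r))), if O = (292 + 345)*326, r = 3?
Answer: 3*√7602182854/574 ≈ 455.70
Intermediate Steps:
O = 207662 (O = 637*326 = 207662)
k(v) = 1/574 (k(v) = 1/(1 + 573) = 1/574)
√(O + k(c(27, r))) = √(207662 + 1/574) = √(119197989/574) = 3*√7602182854/574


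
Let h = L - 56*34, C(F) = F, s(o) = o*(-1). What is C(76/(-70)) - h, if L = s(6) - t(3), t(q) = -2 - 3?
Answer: 66637/35 ≈ 1903.9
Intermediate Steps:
s(o) = -o
t(q) = -5
L = -1 (L = -1*6 - 1*(-5) = -6 + 5 = -1)
h = -1905 (h = -1 - 56*34 = -1 - 1904 = -1905)
C(76/(-70)) - h = 76/(-70) - 1*(-1905) = 76*(-1/70) + 1905 = -38/35 + 1905 = 66637/35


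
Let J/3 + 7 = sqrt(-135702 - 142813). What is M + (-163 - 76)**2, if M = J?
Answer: 57100 + 3*I*sqrt(278515) ≈ 57100.0 + 1583.2*I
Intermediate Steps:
J = -21 + 3*I*sqrt(278515) (J = -21 + 3*sqrt(-135702 - 142813) = -21 + 3*sqrt(-278515) = -21 + 3*(I*sqrt(278515)) = -21 + 3*I*sqrt(278515) ≈ -21.0 + 1583.2*I)
M = -21 + 3*I*sqrt(278515) ≈ -21.0 + 1583.2*I
M + (-163 - 76)**2 = (-21 + 3*I*sqrt(278515)) + (-163 - 76)**2 = (-21 + 3*I*sqrt(278515)) + (-239)**2 = (-21 + 3*I*sqrt(278515)) + 57121 = 57100 + 3*I*sqrt(278515)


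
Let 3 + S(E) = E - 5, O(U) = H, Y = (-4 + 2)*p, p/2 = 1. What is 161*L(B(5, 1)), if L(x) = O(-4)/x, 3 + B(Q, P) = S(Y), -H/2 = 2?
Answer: 644/15 ≈ 42.933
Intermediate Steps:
p = 2 (p = 2*1 = 2)
H = -4 (H = -2*2 = -4)
Y = -4 (Y = (-4 + 2)*2 = -2*2 = -4)
O(U) = -4
S(E) = -8 + E (S(E) = -3 + (E - 5) = -3 + (-5 + E) = -8 + E)
B(Q, P) = -15 (B(Q, P) = -3 + (-8 - 4) = -3 - 12 = -15)
L(x) = -4/x
161*L(B(5, 1)) = 161*(-4/(-15)) = 161*(-4*(-1/15)) = 161*(4/15) = 644/15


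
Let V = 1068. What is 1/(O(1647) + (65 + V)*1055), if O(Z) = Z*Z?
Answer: 1/3907924 ≈ 2.5589e-7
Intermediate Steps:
O(Z) = Z²
1/(O(1647) + (65 + V)*1055) = 1/(1647² + (65 + 1068)*1055) = 1/(2712609 + 1133*1055) = 1/(2712609 + 1195315) = 1/3907924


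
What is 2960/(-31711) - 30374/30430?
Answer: -526631357/482482865 ≈ -1.0915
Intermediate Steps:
2960/(-31711) - 30374/30430 = 2960*(-1/31711) - 30374*1/30430 = -2960/31711 - 15187/15215 = -526631357/482482865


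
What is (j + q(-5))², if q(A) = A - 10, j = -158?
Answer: 29929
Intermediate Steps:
q(A) = -10 + A
(j + q(-5))² = (-158 + (-10 - 5))² = (-158 - 15)² = (-173)² = 29929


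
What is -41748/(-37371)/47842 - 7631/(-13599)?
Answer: 2274009739849/4052283015303 ≈ 0.56117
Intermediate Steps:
-41748/(-37371)/47842 - 7631/(-13599) = -41748*(-1/37371)*(1/47842) - 7631*(-1/13599) = (13916/12457)*(1/47842) + 7631/13599 = 6958/297983897 + 7631/13599 = 2274009739849/4052283015303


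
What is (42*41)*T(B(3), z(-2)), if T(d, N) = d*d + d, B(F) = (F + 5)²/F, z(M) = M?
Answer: 2461312/3 ≈ 8.2044e+5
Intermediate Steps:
B(F) = (5 + F)²/F
T(d, N) = d + d² (T(d, N) = d² + d = d + d²)
(42*41)*T(B(3), z(-2)) = (42*41)*(((5 + 3)²/3)*(1 + (5 + 3)²/3)) = 1722*(((⅓)*8²)*(1 + (⅓)*8²)) = 1722*(((⅓)*64)*(1 + (⅓)*64)) = 1722*(64*(1 + 64/3)/3) = 1722*((64/3)*(67/3)) = 1722*(4288/9) = 2461312/3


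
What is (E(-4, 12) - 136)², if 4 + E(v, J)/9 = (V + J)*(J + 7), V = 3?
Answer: 5726449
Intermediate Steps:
E(v, J) = -36 + 9*(3 + J)*(7 + J) (E(v, J) = -36 + 9*((3 + J)*(J + 7)) = -36 + 9*((3 + J)*(7 + J)) = -36 + 9*(3 + J)*(7 + J))
(E(-4, 12) - 136)² = ((153 + 9*12² + 90*12) - 136)² = ((153 + 9*144 + 1080) - 136)² = ((153 + 1296 + 1080) - 136)² = (2529 - 136)² = 2393² = 5726449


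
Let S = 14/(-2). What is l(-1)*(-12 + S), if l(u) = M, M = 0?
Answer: 0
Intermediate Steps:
l(u) = 0
S = -7 (S = 14*(-1/2) = -7)
l(-1)*(-12 + S) = 0*(-12 - 7) = 0*(-19) = 0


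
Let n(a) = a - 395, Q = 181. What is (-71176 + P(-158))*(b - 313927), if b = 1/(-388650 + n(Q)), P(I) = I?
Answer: 4354045776770643/194432 ≈ 2.2394e+10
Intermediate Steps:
n(a) = -395 + a
b = -1/388864 (b = 1/(-388650 + (-395 + 181)) = 1/(-388650 - 214) = 1/(-388864) = -1/388864 ≈ -2.5716e-6)
(-71176 + P(-158))*(b - 313927) = (-71176 - 158)*(-1/388864 - 313927) = -71334*(-122074908929/388864) = 4354045776770643/194432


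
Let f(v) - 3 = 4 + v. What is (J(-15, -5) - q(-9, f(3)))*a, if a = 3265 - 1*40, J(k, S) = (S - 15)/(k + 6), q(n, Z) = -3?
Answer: 50525/3 ≈ 16842.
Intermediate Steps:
f(v) = 7 + v (f(v) = 3 + (4 + v) = 7 + v)
J(k, S) = (-15 + S)/(6 + k)
a = 3225 (a = 3265 - 40 = 3225)
(J(-15, -5) - q(-9, f(3)))*a = ((-15 - 5)/(6 - 15) - 1*(-3))*3225 = (-20/(-9) + 3)*3225 = (-⅑*(-20) + 3)*3225 = (20/9 + 3)*3225 = (47/9)*3225 = 50525/3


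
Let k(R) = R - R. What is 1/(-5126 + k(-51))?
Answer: -1/5126 ≈ -0.00019508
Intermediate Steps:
k(R) = 0
1/(-5126 + k(-51)) = 1/(-5126 + 0) = 1/(-5126) = -1/5126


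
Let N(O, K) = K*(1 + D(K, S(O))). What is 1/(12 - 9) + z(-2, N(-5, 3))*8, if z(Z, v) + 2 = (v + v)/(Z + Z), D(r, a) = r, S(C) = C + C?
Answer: -191/3 ≈ -63.667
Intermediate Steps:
S(C) = 2*C
N(O, K) = K*(1 + K)
z(Z, v) = -2 + v/Z (z(Z, v) = -2 + (v + v)/(Z + Z) = -2 + (2*v)/((2*Z)) = -2 + (2*v)*(1/(2*Z)) = -2 + v/Z)
1/(12 - 9) + z(-2, N(-5, 3))*8 = 1/(12 - 9) + (-2 + (3*(1 + 3))/(-2))*8 = 1/3 + (-2 + (3*4)*(-½))*8 = ⅓ + (-2 + 12*(-½))*8 = ⅓ + (-2 - 6)*8 = ⅓ - 8*8 = ⅓ - 64 = -191/3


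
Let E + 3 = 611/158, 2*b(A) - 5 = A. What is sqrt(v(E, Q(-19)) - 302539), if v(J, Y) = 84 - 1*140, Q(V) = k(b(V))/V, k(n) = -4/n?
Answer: I*sqrt(302595) ≈ 550.09*I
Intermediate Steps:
b(A) = 5/2 + A/2
E = 137/158 (E = -3 + 611/158 = 137/158 ≈ 0.86709)
Q(V) = -4/(V*(5/2 + V/2)) (Q(V) = (-4/(5/2 + V/2))/V = -4/(V*(5/2 + V/2)))
v(J, Y) = -56 (v(J, Y) = 84 - 140 = -56)
sqrt(v(E, Q(-19)) - 302539) = sqrt(-56 - 302539) = sqrt(-302595) = I*sqrt(302595)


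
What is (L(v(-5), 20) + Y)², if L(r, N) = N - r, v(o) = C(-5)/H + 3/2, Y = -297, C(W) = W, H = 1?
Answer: 299209/4 ≈ 74802.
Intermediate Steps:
v(o) = -7/2 (v(o) = -5/1 + 3/2 = -5*1 + 3*(½) = -5 + 3/2 = -7/2)
(L(v(-5), 20) + Y)² = ((20 - 1*(-7/2)) - 297)² = ((20 + 7/2) - 297)² = (47/2 - 297)² = (-547/2)² = 299209/4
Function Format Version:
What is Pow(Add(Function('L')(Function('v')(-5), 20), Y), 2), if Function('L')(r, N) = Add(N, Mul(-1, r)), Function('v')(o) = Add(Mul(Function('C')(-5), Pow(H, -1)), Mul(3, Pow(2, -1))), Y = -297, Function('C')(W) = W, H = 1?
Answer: Rational(299209, 4) ≈ 74802.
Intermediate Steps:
Function('v')(o) = Rational(-7, 2) (Function('v')(o) = Add(Mul(-5, Pow(1, -1)), Mul(3, Pow(2, -1))) = Add(Mul(-5, 1), Mul(3, Rational(1, 2))) = Add(-5, Rational(3, 2)) = Rational(-7, 2))
Pow(Add(Function('L')(Function('v')(-5), 20), Y), 2) = Pow(Add(Add(20, Mul(-1, Rational(-7, 2))), -297), 2) = Pow(Add(Add(20, Rational(7, 2)), -297), 2) = Pow(Add(Rational(47, 2), -297), 2) = Pow(Rational(-547, 2), 2) = Rational(299209, 4)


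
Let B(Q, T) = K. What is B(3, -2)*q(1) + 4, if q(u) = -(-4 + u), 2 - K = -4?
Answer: 22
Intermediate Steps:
K = 6 (K = 2 - 1*(-4) = 2 + 4 = 6)
B(Q, T) = 6
q(u) = 4 - u
B(3, -2)*q(1) + 4 = 6*(4 - 1*1) + 4 = 6*(4 - 1) + 4 = 6*3 + 4 = 18 + 4 = 22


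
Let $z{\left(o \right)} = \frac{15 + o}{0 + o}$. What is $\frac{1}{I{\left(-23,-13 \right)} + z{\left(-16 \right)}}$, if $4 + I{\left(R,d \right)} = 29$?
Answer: $\frac{16}{401} \approx 0.0399$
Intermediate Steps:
$z{\left(o \right)} = \frac{15 + o}{o}$
$I{\left(R,d \right)} = 25$ ($I{\left(R,d \right)} = -4 + 29 = 25$)
$\frac{1}{I{\left(-23,-13 \right)} + z{\left(-16 \right)}} = \frac{1}{25 + \frac{15 - 16}{-16}} = \frac{1}{25 - - \frac{1}{16}} = \frac{1}{25 + \frac{1}{16}} = \frac{1}{\frac{401}{16}} = \frac{16}{401}$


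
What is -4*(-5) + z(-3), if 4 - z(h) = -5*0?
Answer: 24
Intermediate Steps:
z(h) = 4 (z(h) = 4 - (-5)*0 = 4 - 1*0 = 4 + 0 = 4)
-4*(-5) + z(-3) = -4*(-5) + 4 = 20 + 4 = 24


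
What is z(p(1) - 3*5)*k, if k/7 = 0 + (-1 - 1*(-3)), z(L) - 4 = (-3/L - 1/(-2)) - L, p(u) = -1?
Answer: 2317/8 ≈ 289.63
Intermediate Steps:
z(L) = 9/2 - L - 3/L (z(L) = 4 + ((-3/L - 1/(-2)) - L) = 4 + ((-3/L - 1*(-1/2)) - L) = 4 + ((-3/L + 1/2) - L) = 4 + ((1/2 - 3/L) - L) = 4 + (1/2 - L - 3/L) = 9/2 - L - 3/L)
k = 14 (k = 7*(0 + (-1 - 1*(-3))) = 7*(0 + (-1 + 3)) = 7*(0 + 2) = 7*2 = 14)
z(p(1) - 3*5)*k = (9/2 - (-1 - 3*5) - 3/(-1 - 3*5))*14 = (9/2 - (-1 - 15) - 3/(-1 - 15))*14 = (9/2 - 1*(-16) - 3/(-16))*14 = (9/2 + 16 - 3*(-1/16))*14 = (9/2 + 16 + 3/16)*14 = (331/16)*14 = 2317/8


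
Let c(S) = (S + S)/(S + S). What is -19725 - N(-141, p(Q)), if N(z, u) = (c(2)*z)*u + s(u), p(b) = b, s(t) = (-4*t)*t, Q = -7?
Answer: -20516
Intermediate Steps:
s(t) = -4*t²
c(S) = 1 (c(S) = (2*S)/((2*S)) = (2*S)*(1/(2*S)) = 1)
N(z, u) = -4*u² + u*z (N(z, u) = (1*z)*u - 4*u² = z*u - 4*u² = u*z - 4*u² = -4*u² + u*z)
-19725 - N(-141, p(Q)) = -19725 - (-7)*(-141 - 4*(-7)) = -19725 - (-7)*(-141 + 28) = -19725 - (-7)*(-113) = -19725 - 1*791 = -19725 - 791 = -20516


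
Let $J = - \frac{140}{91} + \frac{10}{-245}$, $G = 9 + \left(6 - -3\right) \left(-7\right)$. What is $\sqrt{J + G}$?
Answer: $\frac{2 i \sqrt{115063}}{91} \approx 7.4552 i$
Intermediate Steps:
$G = -54$ ($G = 9 + \left(6 + 3\right) \left(-7\right) = 9 + 9 \left(-7\right) = 9 - 63 = -54$)
$J = - \frac{1006}{637}$ ($J = \left(-140\right) \frac{1}{91} + 10 \left(- \frac{1}{245}\right) = - \frac{20}{13} - \frac{2}{49} = - \frac{1006}{637} \approx -1.5793$)
$\sqrt{J + G} = \sqrt{- \frac{1006}{637} - 54} = \sqrt{- \frac{35404}{637}} = \frac{2 i \sqrt{115063}}{91}$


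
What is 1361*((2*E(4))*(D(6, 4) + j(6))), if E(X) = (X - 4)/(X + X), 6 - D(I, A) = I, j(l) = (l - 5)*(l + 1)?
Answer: 0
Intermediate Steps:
j(l) = (1 + l)*(-5 + l) (j(l) = (-5 + l)*(1 + l) = (1 + l)*(-5 + l))
D(I, A) = 6 - I
E(X) = (-4 + X)/(2*X) (E(X) = (-4 + X)/((2*X)) = (-4 + X)*(1/(2*X)) = (-4 + X)/(2*X))
1361*((2*E(4))*(D(6, 4) + j(6))) = 1361*((2*((½)*(-4 + 4)/4))*((6 - 1*6) + (-5 + 6² - 4*6))) = 1361*((2*((½)*(¼)*0))*((6 - 6) + (-5 + 36 - 24))) = 1361*((2*0)*(0 + 7)) = 1361*(0*7) = 1361*0 = 0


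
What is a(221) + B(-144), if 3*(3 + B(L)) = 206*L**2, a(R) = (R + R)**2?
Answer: 1619233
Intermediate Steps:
a(R) = 4*R**2 (a(R) = (2*R)**2 = 4*R**2)
B(L) = -3 + 206*L**2/3 (B(L) = -3 + (206*L**2)/3 = -3 + 206*L**2/3)
a(221) + B(-144) = 4*221**2 + (-3 + (206/3)*(-144)**2) = 4*48841 + (-3 + (206/3)*20736) = 195364 + (-3 + 1423872) = 195364 + 1423869 = 1619233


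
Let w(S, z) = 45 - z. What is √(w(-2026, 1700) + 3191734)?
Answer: √3190079 ≈ 1786.1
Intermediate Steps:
√(w(-2026, 1700) + 3191734) = √((45 - 1*1700) + 3191734) = √((45 - 1700) + 3191734) = √(-1655 + 3191734) = √3190079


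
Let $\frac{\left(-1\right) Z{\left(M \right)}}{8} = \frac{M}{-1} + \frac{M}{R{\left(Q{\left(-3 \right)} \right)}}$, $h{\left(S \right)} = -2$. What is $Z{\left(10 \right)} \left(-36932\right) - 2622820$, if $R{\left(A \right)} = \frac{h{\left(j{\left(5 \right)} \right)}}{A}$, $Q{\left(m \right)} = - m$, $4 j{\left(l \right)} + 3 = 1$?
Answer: $-10009220$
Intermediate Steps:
$j{\left(l \right)} = - \frac{1}{2}$ ($j{\left(l \right)} = - \frac{3}{4} + \frac{1}{4} \cdot 1 = - \frac{3}{4} + \frac{1}{4} = - \frac{1}{2}$)
$R{\left(A \right)} = - \frac{2}{A}$
$Z{\left(M \right)} = 20 M$ ($Z{\left(M \right)} = - 8 \left(\frac{M}{-1} + \frac{M}{\left(-2\right) \frac{1}{\left(-1\right) \left(-3\right)}}\right) = - 8 \left(M \left(-1\right) + \frac{M}{\left(-2\right) \frac{1}{3}}\right) = - 8 \left(- M + \frac{M}{\left(-2\right) \frac{1}{3}}\right) = - 8 \left(- M + \frac{M}{- \frac{2}{3}}\right) = - 8 \left(- M + M \left(- \frac{3}{2}\right)\right) = - 8 \left(- M - \frac{3 M}{2}\right) = - 8 \left(- \frac{5 M}{2}\right) = 20 M$)
$Z{\left(10 \right)} \left(-36932\right) - 2622820 = 20 \cdot 10 \left(-36932\right) - 2622820 = 200 \left(-36932\right) - 2622820 = -7386400 - 2622820 = -10009220$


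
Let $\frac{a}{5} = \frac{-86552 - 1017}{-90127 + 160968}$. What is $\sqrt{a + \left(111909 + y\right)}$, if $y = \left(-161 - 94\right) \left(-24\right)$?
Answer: $\frac{4 \sqrt{37018206046969}}{70841} \approx 343.54$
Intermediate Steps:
$y = 6120$ ($y = \left(-255\right) \left(-24\right) = 6120$)
$a = - \frac{437845}{70841}$ ($a = 5 \frac{-86552 - 1017}{-90127 + 160968} = 5 \left(- \frac{87569}{70841}\right) = - \frac{437845}{70841} \approx -6.1807$)
$\sqrt{a + \left(111909 + y\right)} = \sqrt{- \frac{437845}{70841} + \left(111909 + 6120\right)} = \sqrt{- \frac{437845}{70841} + 118029} = \sqrt{\frac{8360854544}{70841}} = \frac{4 \sqrt{37018206046969}}{70841}$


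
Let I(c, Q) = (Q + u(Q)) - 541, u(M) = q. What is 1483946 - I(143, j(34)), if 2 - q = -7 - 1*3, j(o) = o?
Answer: 1484441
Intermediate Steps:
q = 12 (q = 2 - (-7 - 1*3) = 2 - (-7 - 3) = 2 - 1*(-10) = 2 + 10 = 12)
u(M) = 12
I(c, Q) = -529 + Q (I(c, Q) = (Q + 12) - 541 = (12 + Q) - 541 = -529 + Q)
1483946 - I(143, j(34)) = 1483946 - (-529 + 34) = 1483946 - 1*(-495) = 1483946 + 495 = 1484441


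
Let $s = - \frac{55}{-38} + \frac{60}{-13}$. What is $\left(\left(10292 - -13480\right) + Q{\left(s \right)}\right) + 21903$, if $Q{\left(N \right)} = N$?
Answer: $\frac{22561885}{494} \approx 45672.0$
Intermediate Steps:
$s = - \frac{1565}{494}$ ($s = \left(-55\right) \left(- \frac{1}{38}\right) + 60 \left(- \frac{1}{13}\right) = \frac{55}{38} - \frac{60}{13} = - \frac{1565}{494} \approx -3.168$)
$\left(\left(10292 - -13480\right) + Q{\left(s \right)}\right) + 21903 = \left(\left(10292 - -13480\right) - \frac{1565}{494}\right) + 21903 = \left(\left(10292 + 13480\right) - \frac{1565}{494}\right) + 21903 = \left(23772 - \frac{1565}{494}\right) + 21903 = \frac{11741803}{494} + 21903 = \frac{22561885}{494}$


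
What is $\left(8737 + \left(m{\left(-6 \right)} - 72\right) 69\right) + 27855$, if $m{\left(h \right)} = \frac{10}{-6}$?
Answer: $31509$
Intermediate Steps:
$m{\left(h \right)} = - \frac{5}{3}$ ($m{\left(h \right)} = 10 \left(- \frac{1}{6}\right) = - \frac{5}{3}$)
$\left(8737 + \left(m{\left(-6 \right)} - 72\right) 69\right) + 27855 = \left(8737 + \left(- \frac{5}{3} - 72\right) 69\right) + 27855 = \left(8737 - 5083\right) + 27855 = 3654 + 27855 = 31509$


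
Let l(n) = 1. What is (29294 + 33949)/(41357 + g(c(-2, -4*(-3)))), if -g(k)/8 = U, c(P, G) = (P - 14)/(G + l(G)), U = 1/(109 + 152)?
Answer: 16506423/10794169 ≈ 1.5292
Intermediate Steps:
U = 1/261 ≈ 0.0038314
c(P, G) = (-14 + P)/(1 + G) (c(P, G) = (P - 14)/(G + 1) = (-14 + P)/(1 + G))
g(k) = -8/261 (g(k) = -8*1/261 = -8/261)
(29294 + 33949)/(41357 + g(c(-2, -4*(-3)))) = (29294 + 33949)/(41357 - 8/261) = 63243/(10794169/261) = 63243*(261/10794169) = 16506423/10794169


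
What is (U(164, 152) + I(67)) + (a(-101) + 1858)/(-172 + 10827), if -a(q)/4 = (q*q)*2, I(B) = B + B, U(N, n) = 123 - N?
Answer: 182233/2131 ≈ 85.515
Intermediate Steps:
I(B) = 2*B
a(q) = -8*q**2 (a(q) = -4*q*q*2 = -4*q**2*2 = -8*q**2)
(U(164, 152) + I(67)) + (a(-101) + 1858)/(-172 + 10827) = ((123 - 1*164) + 2*67) + (-8*(-101)**2 + 1858)/(-172 + 10827) = ((123 - 164) + 134) + (-8*10201 + 1858)/10655 = (-41 + 134) + (-81608 + 1858)*(1/10655) = 93 - 79750*1/10655 = 93 - 15950/2131 = 182233/2131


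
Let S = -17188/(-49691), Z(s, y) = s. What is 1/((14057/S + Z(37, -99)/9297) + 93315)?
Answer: 159796836/21405456267235 ≈ 7.4652e-6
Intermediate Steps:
S = 17188/49691 (S = -17188*(-1/49691) = 17188/49691 ≈ 0.34590)
1/((14057/S + Z(37, -99)/9297) + 93315) = 1/((14057/(17188/49691) + 37/9297) + 93315) = 1/((14057*(49691/17188) + 37*(1/9297)) + 93315) = 1/((698506387/17188 + 37/9297) + 93315) = 1/(6494014515895/159796836 + 93315) = 1/(21405456267235/159796836) = 159796836/21405456267235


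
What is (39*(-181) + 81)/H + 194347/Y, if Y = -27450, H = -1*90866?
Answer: -8733994201/1247135850 ≈ -7.0032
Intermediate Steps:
H = -90866
(39*(-181) + 81)/H + 194347/Y = (39*(-181) + 81)/(-90866) + 194347/(-27450) = (-7059 + 81)*(-1/90866) + 194347*(-1/27450) = -6978*(-1/90866) - 194347/27450 = 3489/45433 - 194347/27450 = -8733994201/1247135850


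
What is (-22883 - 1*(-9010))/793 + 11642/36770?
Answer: -250439052/14579305 ≈ -17.178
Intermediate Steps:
(-22883 - 1*(-9010))/793 + 11642/36770 = (-22883 + 9010)*(1/793) + 11642*(1/36770) = -13873*1/793 + 5821/18385 = -13873/793 + 5821/18385 = -250439052/14579305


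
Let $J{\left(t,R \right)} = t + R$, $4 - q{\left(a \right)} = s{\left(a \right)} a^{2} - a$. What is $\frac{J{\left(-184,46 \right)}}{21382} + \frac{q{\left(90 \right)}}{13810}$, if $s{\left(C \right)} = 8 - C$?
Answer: $\frac{3550507132}{73821355} \approx 48.096$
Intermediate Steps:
$q{\left(a \right)} = 4 + a - a^{2} \left(8 - a\right)$ ($q{\left(a \right)} = 4 - \left(\left(8 - a\right) a^{2} - a\right) = 4 - \left(a^{2} \left(8 - a\right) - a\right) = 4 - \left(- a + a^{2} \left(8 - a\right)\right) = 4 + a - a^{2} \left(8 - a\right)$)
$J{\left(t,R \right)} = R + t$
$\frac{J{\left(-184,46 \right)}}{21382} + \frac{q{\left(90 \right)}}{13810} = \frac{46 - 184}{21382} + \frac{4 + 90 + 90^{2} \left(-8 + 90\right)}{13810} = \left(-138\right) \frac{1}{21382} + \left(4 + 90 + 8100 \cdot 82\right) \frac{1}{13810} = - \frac{69}{10691} + \left(4 + 90 + 664200\right) \frac{1}{13810} = - \frac{69}{10691} + 664294 \cdot \frac{1}{13810} = - \frac{69}{10691} + \frac{332147}{6905} = \frac{3550507132}{73821355}$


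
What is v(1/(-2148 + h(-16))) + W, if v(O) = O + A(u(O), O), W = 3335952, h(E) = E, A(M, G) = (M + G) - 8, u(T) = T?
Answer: 7218982813/2164 ≈ 3.3359e+6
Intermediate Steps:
A(M, G) = -8 + G + M (A(M, G) = (G + M) - 8 = -8 + G + M)
v(O) = -8 + 3*O (v(O) = O + (-8 + O + O) = O + (-8 + 2*O) = -8 + 3*O)
v(1/(-2148 + h(-16))) + W = (-8 + 3/(-2148 - 16)) + 3335952 = (-8 + 3/(-2164)) + 3335952 = (-8 + 3*(-1/2164)) + 3335952 = (-8 - 3/2164) + 3335952 = -17315/2164 + 3335952 = 7218982813/2164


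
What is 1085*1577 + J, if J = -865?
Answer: 1710180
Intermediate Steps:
1085*1577 + J = 1085*1577 - 865 = 1711045 - 865 = 1710180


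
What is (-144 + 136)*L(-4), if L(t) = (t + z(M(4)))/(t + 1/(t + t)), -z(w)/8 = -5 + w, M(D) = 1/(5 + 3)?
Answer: 2240/33 ≈ 67.879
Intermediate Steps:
M(D) = ⅛ (M(D) = 1/8 = ⅛)
z(w) = 40 - 8*w (z(w) = -8*(-5 + w) = 40 - 8*w)
L(t) = (39 + t)/(t + 1/(2*t)) (L(t) = (t + (40 - 8*⅛))/(t + 1/(t + t)) = (t + (40 - 1))/(t + 1/(2*t)) = (t + 39)/(t + 1/(2*t)) = (39 + t)/(t + 1/(2*t)))
(-144 + 136)*L(-4) = (-144 + 136)*(2*(-4)*(39 - 4)/(1 + 2*(-4)²)) = -16*(-4)*35/(1 + 2*16) = -16*(-4)*35/(1 + 32) = -16*(-4)*35/33 = -8*(-280/33) = 2240/33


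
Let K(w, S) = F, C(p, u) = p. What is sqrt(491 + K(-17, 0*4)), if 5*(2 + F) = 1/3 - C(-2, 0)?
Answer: sqrt(110130)/15 ≈ 22.124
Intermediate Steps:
F = -23/15 (F = -2 + (1/3 - 1*(-2))/5 = -2 + (1/3 + 2)/5 = -2 + (1/5)*(7/3) = -2 + 7/15 = -23/15 ≈ -1.5333)
K(w, S) = -23/15
sqrt(491 + K(-17, 0*4)) = sqrt(491 - 23/15) = sqrt(7342/15) = sqrt(110130)/15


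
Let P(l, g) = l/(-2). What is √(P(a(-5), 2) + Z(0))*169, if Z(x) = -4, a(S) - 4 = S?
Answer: 169*I*√14/2 ≈ 316.17*I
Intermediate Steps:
a(S) = 4 + S
P(l, g) = -l/2 (P(l, g) = l*(-½) = -l/2)
√(P(a(-5), 2) + Z(0))*169 = √(-(4 - 5)/2 - 4)*169 = √(-½*(-1) - 4)*169 = √(½ - 4)*169 = √(-7/2)*169 = (I*√14/2)*169 = 169*I*√14/2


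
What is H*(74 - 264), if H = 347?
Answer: -65930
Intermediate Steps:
H*(74 - 264) = 347*(74 - 264) = 347*(-190) = -65930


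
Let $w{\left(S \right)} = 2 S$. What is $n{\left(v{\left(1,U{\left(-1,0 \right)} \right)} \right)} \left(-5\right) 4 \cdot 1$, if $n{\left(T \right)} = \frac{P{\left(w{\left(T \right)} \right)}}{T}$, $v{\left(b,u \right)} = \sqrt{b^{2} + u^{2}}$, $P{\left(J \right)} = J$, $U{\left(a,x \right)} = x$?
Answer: $-40$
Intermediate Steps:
$n{\left(T \right)} = 2$ ($n{\left(T \right)} = \frac{2 T}{T} = 2$)
$n{\left(v{\left(1,U{\left(-1,0 \right)} \right)} \right)} \left(-5\right) 4 \cdot 1 = 2 \left(-5\right) 4 \cdot 1 = 2 \left(\left(-20\right) 1\right) = 2 \left(-20\right) = -40$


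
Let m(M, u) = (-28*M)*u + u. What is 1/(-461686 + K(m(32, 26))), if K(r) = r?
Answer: -1/484956 ≈ -2.0620e-6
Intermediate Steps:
m(M, u) = u - 28*M*u (m(M, u) = -28*M*u + u = u - 28*M*u)
1/(-461686 + K(m(32, 26))) = 1/(-461686 + 26*(1 - 28*32)) = 1/(-461686 + 26*(1 - 896)) = 1/(-461686 + 26*(-895)) = 1/(-461686 - 23270) = 1/(-484956) = -1/484956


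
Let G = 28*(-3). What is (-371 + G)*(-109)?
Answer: 49595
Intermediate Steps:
G = -84
(-371 + G)*(-109) = (-371 - 84)*(-109) = -455*(-109) = 49595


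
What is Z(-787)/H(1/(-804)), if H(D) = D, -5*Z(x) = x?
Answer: -632748/5 ≈ -1.2655e+5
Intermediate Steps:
Z(x) = -x/5
Z(-787)/H(1/(-804)) = (-⅕*(-787))/(1/(-804)) = 787/(5*(-1/804)) = (787/5)*(-804) = -632748/5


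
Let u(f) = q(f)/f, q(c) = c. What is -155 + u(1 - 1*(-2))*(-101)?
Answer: -256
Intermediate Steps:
u(f) = 1 (u(f) = f/f = 1)
-155 + u(1 - 1*(-2))*(-101) = -155 + 1*(-101) = -155 - 101 = -256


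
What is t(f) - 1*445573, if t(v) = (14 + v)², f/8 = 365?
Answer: 8162783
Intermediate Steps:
f = 2920 (f = 8*365 = 2920)
t(f) - 1*445573 = (14 + 2920)² - 1*445573 = 2934² - 445573 = 8608356 - 445573 = 8162783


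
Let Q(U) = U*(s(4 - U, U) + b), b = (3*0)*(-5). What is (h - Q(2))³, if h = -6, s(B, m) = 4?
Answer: -2744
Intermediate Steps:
b = 0 (b = 0*(-5) = 0)
Q(U) = 4*U (Q(U) = U*(4 + 0) = U*4 = 4*U)
(h - Q(2))³ = (-6 - 4*2)³ = (-6 - 1*8)³ = (-6 - 8)³ = (-14)³ = -2744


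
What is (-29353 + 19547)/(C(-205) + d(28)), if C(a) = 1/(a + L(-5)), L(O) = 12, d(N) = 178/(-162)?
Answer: 76648599/8629 ≈ 8882.7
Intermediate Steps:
d(N) = -89/81 (d(N) = 178*(-1/162) = -89/81)
C(a) = 1/(12 + a) (C(a) = 1/(a + 12) = 1/(12 + a))
(-29353 + 19547)/(C(-205) + d(28)) = (-29353 + 19547)/(1/(12 - 205) - 89/81) = -9806/(1/(-193) - 89/81) = -9806/(-1/193 - 89/81) = -9806/(-17258/15633) = -9806*(-15633/17258) = 76648599/8629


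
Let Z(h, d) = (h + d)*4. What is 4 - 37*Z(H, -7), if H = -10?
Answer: 2520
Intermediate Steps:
Z(h, d) = 4*d + 4*h (Z(h, d) = (d + h)*4 = 4*d + 4*h)
4 - 37*Z(H, -7) = 4 - 37*(4*(-7) + 4*(-10)) = 4 - 37*(-28 - 40) = 4 - 37*(-68) = 4 + 2516 = 2520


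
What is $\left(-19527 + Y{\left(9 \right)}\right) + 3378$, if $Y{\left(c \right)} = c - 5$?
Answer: $-16145$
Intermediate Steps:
$Y{\left(c \right)} = -5 + c$
$\left(-19527 + Y{\left(9 \right)}\right) + 3378 = \left(-19527 + \left(-5 + 9\right)\right) + 3378 = \left(-19527 + 4\right) + 3378 = -19523 + 3378 = -16145$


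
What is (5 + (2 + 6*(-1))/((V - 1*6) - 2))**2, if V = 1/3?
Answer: 16129/529 ≈ 30.490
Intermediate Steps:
V = 1/3 ≈ 0.33333
(5 + (2 + 6*(-1))/((V - 1*6) - 2))**2 = (5 + (2 + 6*(-1))/((1/3 - 1*6) - 2))**2 = (5 + (2 - 6)/((1/3 - 6) - 2))**2 = (5 - 4/(-17/3 - 2))**2 = (5 - 4/(-23/3))**2 = (5 - 4*(-3/23))**2 = (5 + 12/23)**2 = (127/23)**2 = 16129/529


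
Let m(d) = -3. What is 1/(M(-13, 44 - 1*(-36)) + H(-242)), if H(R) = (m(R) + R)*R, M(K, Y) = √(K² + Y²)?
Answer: 59290/3515297531 - √6569/3515297531 ≈ 1.6843e-5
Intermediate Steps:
H(R) = R*(-3 + R) (H(R) = (-3 + R)*R = R*(-3 + R))
1/(M(-13, 44 - 1*(-36)) + H(-242)) = 1/(√((-13)² + (44 - 1*(-36))²) - 242*(-3 - 242)) = 1/(√(169 + (44 + 36)²) - 242*(-245)) = 1/(√(169 + 80²) + 59290) = 1/(√(169 + 6400) + 59290) = 1/(√6569 + 59290) = 1/(59290 + √6569)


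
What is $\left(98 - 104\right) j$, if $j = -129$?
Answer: $774$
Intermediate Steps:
$\left(98 - 104\right) j = \left(98 - 104\right) \left(-129\right) = \left(-6\right) \left(-129\right) = 774$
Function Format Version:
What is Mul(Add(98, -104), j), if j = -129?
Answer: 774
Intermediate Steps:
Mul(Add(98, -104), j) = Mul(Add(98, -104), -129) = Mul(-6, -129) = 774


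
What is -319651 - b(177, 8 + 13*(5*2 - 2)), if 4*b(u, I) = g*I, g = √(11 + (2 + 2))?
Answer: -319651 - 28*√15 ≈ -3.1976e+5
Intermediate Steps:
g = √15 (g = √(11 + 4) = √15 ≈ 3.8730)
b(u, I) = I*√15/4 (b(u, I) = (√15*I)/4 = (I*√15)/4 = I*√15/4)
-319651 - b(177, 8 + 13*(5*2 - 2)) = -319651 - (8 + 13*(5*2 - 2))*√15/4 = -319651 - (8 + 13*(10 - 2))*√15/4 = -319651 - (8 + 13*8)*√15/4 = -319651 - (8 + 104)*√15/4 = -319651 - 112*√15/4 = -319651 - 28*√15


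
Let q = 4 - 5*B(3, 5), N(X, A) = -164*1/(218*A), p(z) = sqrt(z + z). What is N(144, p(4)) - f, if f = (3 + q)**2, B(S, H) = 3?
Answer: -64 - 41*sqrt(2)/218 ≈ -64.266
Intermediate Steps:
p(z) = sqrt(2)*sqrt(z) (p(z) = sqrt(2*z) = sqrt(2)*sqrt(z))
N(X, A) = -82/(109*A)
q = -11 (q = 4 - 5*3 = 4 - 15 = -11)
f = 64 (f = (3 - 11)**2 = (-8)**2 = 64)
N(144, p(4)) - f = -82*sqrt(2)/4/109 - 1*64 = -82*sqrt(2)/4/109 - 64 = -41*sqrt(2)/218 - 64 = -64 - 41*sqrt(2)/218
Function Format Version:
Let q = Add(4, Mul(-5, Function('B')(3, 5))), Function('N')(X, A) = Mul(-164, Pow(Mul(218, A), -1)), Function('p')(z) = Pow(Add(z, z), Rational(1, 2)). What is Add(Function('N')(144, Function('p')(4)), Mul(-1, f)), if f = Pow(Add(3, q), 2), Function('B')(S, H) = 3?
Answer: Add(-64, Mul(Rational(-41, 218), Pow(2, Rational(1, 2)))) ≈ -64.266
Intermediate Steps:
Function('p')(z) = Mul(Pow(2, Rational(1, 2)), Pow(z, Rational(1, 2))) (Function('p')(z) = Pow(Mul(2, z), Rational(1, 2)) = Mul(Pow(2, Rational(1, 2)), Pow(z, Rational(1, 2))))
Function('N')(X, A) = Mul(Rational(-82, 109), Pow(A, -1)) (Function('N')(X, A) = Mul(-164, Mul(Rational(1, 218), Pow(A, -1))) = Mul(Rational(-82, 109), Pow(A, -1)))
q = -11 (q = Add(4, Mul(-5, 3)) = Add(4, -15) = -11)
f = 64 (f = Pow(Add(3, -11), 2) = Pow(-8, 2) = 64)
Add(Function('N')(144, Function('p')(4)), Mul(-1, f)) = Add(Mul(Rational(-82, 109), Pow(Mul(Pow(2, Rational(1, 2)), Pow(4, Rational(1, 2))), -1)), Mul(-1, 64)) = Add(Mul(Rational(-82, 109), Pow(Mul(Pow(2, Rational(1, 2)), 2), -1)), -64) = Add(Mul(Rational(-82, 109), Pow(Mul(2, Pow(2, Rational(1, 2))), -1)), -64) = Add(Mul(Rational(-82, 109), Mul(Rational(1, 4), Pow(2, Rational(1, 2)))), -64) = Add(Mul(Rational(-41, 218), Pow(2, Rational(1, 2))), -64) = Add(-64, Mul(Rational(-41, 218), Pow(2, Rational(1, 2))))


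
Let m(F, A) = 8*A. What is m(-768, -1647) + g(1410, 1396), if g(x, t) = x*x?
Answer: 1974924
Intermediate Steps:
g(x, t) = x**2
m(-768, -1647) + g(1410, 1396) = 8*(-1647) + 1410**2 = -13176 + 1988100 = 1974924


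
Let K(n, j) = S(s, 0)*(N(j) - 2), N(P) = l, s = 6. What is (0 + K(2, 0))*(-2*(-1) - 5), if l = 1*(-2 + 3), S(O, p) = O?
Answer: 18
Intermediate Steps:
l = 1 (l = 1*1 = 1)
N(P) = 1
K(n, j) = -6 (K(n, j) = 6*(1 - 2) = 6*(-1) = -6)
(0 + K(2, 0))*(-2*(-1) - 5) = (0 - 6)*(-2*(-1) - 5) = -6*(2 - 5) = -6*(-3) = 18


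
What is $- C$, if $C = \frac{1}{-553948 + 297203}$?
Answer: $\frac{1}{256745} \approx 3.8949 \cdot 10^{-6}$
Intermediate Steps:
$C = - \frac{1}{256745}$ ($C = \frac{1}{-256745} = - \frac{1}{256745} \approx -3.8949 \cdot 10^{-6}$)
$- C = \left(-1\right) \left(- \frac{1}{256745}\right) = \frac{1}{256745}$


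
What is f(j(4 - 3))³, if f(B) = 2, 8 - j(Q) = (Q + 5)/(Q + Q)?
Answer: 8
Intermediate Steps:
j(Q) = 8 - (5 + Q)/(2*Q) (j(Q) = 8 - (Q + 5)/(Q + Q) = 8 - (5 + Q)/(2*Q))
f(j(4 - 3))³ = 2³ = 8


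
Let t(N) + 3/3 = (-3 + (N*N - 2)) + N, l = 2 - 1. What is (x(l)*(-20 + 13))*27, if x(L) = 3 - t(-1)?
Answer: -1701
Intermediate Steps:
l = 1
t(N) = -6 + N + N**2 (t(N) = -1 + ((-3 + (N*N - 2)) + N) = -1 + ((-3 + (N**2 - 2)) + N) = -1 + ((-3 + (-2 + N**2)) + N) = -1 + ((-5 + N**2) + N) = -1 + (-5 + N + N**2) = -6 + N + N**2)
x(L) = 9 (x(L) = 3 - (-6 - 1 + (-1)**2) = 3 - (-6 - 1 + 1) = 3 - 1*(-6) = 3 + 6 = 9)
(x(l)*(-20 + 13))*27 = (9*(-20 + 13))*27 = (9*(-7))*27 = -63*27 = -1701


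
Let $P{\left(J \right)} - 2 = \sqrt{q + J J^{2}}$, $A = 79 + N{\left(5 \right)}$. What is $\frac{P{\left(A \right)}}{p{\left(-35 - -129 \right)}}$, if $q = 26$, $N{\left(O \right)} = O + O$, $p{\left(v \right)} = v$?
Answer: $\frac{1}{47} + \frac{\sqrt{704995}}{94} \approx 8.9536$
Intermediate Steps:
$N{\left(O \right)} = 2 O$
$A = 89$ ($A = 79 + 2 \cdot 5 = 79 + 10 = 89$)
$P{\left(J \right)} = 2 + \sqrt{26 + J^{3}}$ ($P{\left(J \right)} = 2 + \sqrt{26 + J J^{2}} = 2 + \sqrt{26 + J^{3}}$)
$\frac{P{\left(A \right)}}{p{\left(-35 - -129 \right)}} = \frac{2 + \sqrt{26 + 89^{3}}}{-35 - -129} = \frac{2 + \sqrt{26 + 704969}}{-35 + 129} = \frac{2 + \sqrt{704995}}{94} = \left(2 + \sqrt{704995}\right) \frac{1}{94} = \frac{1}{47} + \frac{\sqrt{704995}}{94}$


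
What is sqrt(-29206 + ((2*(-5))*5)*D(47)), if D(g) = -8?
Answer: I*sqrt(28806) ≈ 169.72*I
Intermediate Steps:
sqrt(-29206 + ((2*(-5))*5)*D(47)) = sqrt(-29206 + ((2*(-5))*5)*(-8)) = sqrt(-29206 - 10*5*(-8)) = sqrt(-29206 - 50*(-8)) = sqrt(-29206 + 400) = sqrt(-28806) = I*sqrt(28806)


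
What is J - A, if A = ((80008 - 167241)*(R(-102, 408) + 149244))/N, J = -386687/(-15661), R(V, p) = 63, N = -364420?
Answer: -203835739356451/5707181620 ≈ -35716.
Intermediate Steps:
J = 386687/15661 (J = -386687*(-1/15661) = 386687/15661 ≈ 24.691)
A = 13024497531/364420 (A = ((80008 - 167241)*(63 + 149244))/(-364420) = -87233*149307*(-1/364420) = -13024497531*(-1/364420) = 13024497531/364420 ≈ 35740.)
J - A = 386687/15661 - 1*13024497531/364420 = 386687/15661 - 13024497531/364420 = -203835739356451/5707181620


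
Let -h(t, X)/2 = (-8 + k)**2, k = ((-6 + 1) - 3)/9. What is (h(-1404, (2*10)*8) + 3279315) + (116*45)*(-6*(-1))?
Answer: 268148635/81 ≈ 3.3105e+6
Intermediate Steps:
k = -8/9 (k = (-5 - 3)*(1/9) = -8*1/9 = -8/9 ≈ -0.88889)
h(t, X) = -12800/81 (h(t, X) = -2*(-8 - 8/9)**2 = -2*(-80/9)**2 = -2*6400/81 = -12800/81)
(h(-1404, (2*10)*8) + 3279315) + (116*45)*(-6*(-1)) = (-12800/81 + 3279315) + (116*45)*(-6*(-1)) = 265611715/81 + 5220*6 = 265611715/81 + 31320 = 268148635/81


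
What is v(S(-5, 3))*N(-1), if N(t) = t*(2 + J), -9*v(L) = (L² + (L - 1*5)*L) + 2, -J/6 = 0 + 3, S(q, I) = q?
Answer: -1232/9 ≈ -136.89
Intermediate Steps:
J = -18 (J = -6*(0 + 3) = -6*3 = -18)
v(L) = -2/9 - L²/9 - L*(-5 + L)/9 (v(L) = -((L² + (L - 1*5)*L) + 2)/9 = -((L² + (L - 5)*L) + 2)/9 = -((L² + (-5 + L)*L) + 2)/9 = -((L² + L*(-5 + L)) + 2)/9 = -(2 + L² + L*(-5 + L))/9 = -2/9 - L²/9 - L*(-5 + L)/9)
N(t) = -16*t (N(t) = t*(2 - 18) = t*(-16) = -16*t)
v(S(-5, 3))*N(-1) = (-2/9 - 2/9*(-5)² + (5/9)*(-5))*(-16*(-1)) = (-2/9 - 2/9*25 - 25/9)*16 = (-2/9 - 50/9 - 25/9)*16 = -77/9*16 = -1232/9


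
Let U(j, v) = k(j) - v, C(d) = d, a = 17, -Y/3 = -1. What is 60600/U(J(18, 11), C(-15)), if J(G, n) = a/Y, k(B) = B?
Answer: 90900/31 ≈ 2932.3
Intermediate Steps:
Y = 3 (Y = -3*(-1) = 3)
J(G, n) = 17/3
U(j, v) = j - v
60600/U(J(18, 11), C(-15)) = 60600/(17/3 - 1*(-15)) = 60600/(17/3 + 15) = 60600/(62/3) = 60600*(3/62) = 90900/31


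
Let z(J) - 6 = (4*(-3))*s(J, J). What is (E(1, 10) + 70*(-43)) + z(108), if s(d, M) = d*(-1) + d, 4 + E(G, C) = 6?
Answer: -3002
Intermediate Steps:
E(G, C) = 2 (E(G, C) = -4 + 6 = 2)
s(d, M) = 0 (s(d, M) = -d + d = 0)
z(J) = 6 (z(J) = 6 + (4*(-3))*0 = 6 - 12*0 = 6 + 0 = 6)
(E(1, 10) + 70*(-43)) + z(108) = (2 + 70*(-43)) + 6 = (2 - 3010) + 6 = -3008 + 6 = -3002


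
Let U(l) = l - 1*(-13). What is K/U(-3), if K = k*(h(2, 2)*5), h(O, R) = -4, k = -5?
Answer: 10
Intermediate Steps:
U(l) = 13 + l (U(l) = l + 13 = 13 + l)
K = 100 (K = -(-20)*5 = -5*(-20) = 100)
K/U(-3) = 100/(13 - 3) = 100/10 = 100*(1/10) = 10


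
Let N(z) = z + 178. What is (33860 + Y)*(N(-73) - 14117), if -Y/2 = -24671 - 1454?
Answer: -1206573320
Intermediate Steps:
N(z) = 178 + z
Y = 52250 (Y = -2*(-24671 - 1454) = -2*(-26125) = 52250)
(33860 + Y)*(N(-73) - 14117) = (33860 + 52250)*((178 - 73) - 14117) = 86110*(105 - 14117) = 86110*(-14012) = -1206573320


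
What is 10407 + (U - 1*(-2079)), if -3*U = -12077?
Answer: 49535/3 ≈ 16512.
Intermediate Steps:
U = 12077/3 (U = -⅓*(-12077) = 12077/3 ≈ 4025.7)
10407 + (U - 1*(-2079)) = 10407 + (12077/3 - 1*(-2079)) = 10407 + (12077/3 + 2079) = 10407 + 18314/3 = 49535/3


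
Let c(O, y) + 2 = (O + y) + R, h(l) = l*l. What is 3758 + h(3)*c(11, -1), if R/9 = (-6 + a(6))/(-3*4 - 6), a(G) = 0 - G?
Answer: 3884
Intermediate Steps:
h(l) = l**2
a(G) = -G
R = 6 (R = 9*((-6 - 1*6)/(-3*4 - 6)) = 9*((-6 - 6)/(-12 - 6)) = 9*(-12/(-18)) = 9*(-12*(-1/18)) = 9*(2/3) = 6)
c(O, y) = 4 + O + y (c(O, y) = -2 + ((O + y) + 6) = -2 + (6 + O + y) = 4 + O + y)
3758 + h(3)*c(11, -1) = 3758 + 3**2*(4 + 11 - 1) = 3758 + 9*14 = 3758 + 126 = 3884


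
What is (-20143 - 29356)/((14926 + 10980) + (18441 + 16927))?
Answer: -49499/61274 ≈ -0.80783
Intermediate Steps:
(-20143 - 29356)/((14926 + 10980) + (18441 + 16927)) = -49499/(25906 + 35368) = -49499/61274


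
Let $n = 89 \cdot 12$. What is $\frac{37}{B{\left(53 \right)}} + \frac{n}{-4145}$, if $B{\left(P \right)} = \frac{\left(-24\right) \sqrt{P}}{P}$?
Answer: $- \frac{1068}{4145} - \frac{37 \sqrt{53}}{24} \approx -11.481$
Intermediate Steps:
$n = 1068$
$B{\left(P \right)} = - \frac{24}{\sqrt{P}}$
$\frac{37}{B{\left(53 \right)}} + \frac{n}{-4145} = \frac{37}{\left(-24\right) \frac{1}{\sqrt{53}}} + \frac{1068}{-4145} = \frac{37}{\left(-24\right) \frac{\sqrt{53}}{53}} + 1068 \left(- \frac{1}{4145}\right) = \frac{37}{\left(- \frac{24}{53}\right) \sqrt{53}} - \frac{1068}{4145} = 37 \left(- \frac{\sqrt{53}}{24}\right) - \frac{1068}{4145} = - \frac{37 \sqrt{53}}{24} - \frac{1068}{4145} = - \frac{1068}{4145} - \frac{37 \sqrt{53}}{24}$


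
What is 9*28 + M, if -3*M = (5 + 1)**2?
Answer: 240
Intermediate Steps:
M = -12 (M = -(5 + 1)**2/3 = -1/3*6**2 = -1/3*36 = -12)
9*28 + M = 9*28 - 12 = 252 - 12 = 240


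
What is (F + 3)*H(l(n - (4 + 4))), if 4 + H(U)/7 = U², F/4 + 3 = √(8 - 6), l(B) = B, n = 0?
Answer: -3780 + 1680*√2 ≈ -1404.1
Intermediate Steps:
F = -12 + 4*√2 (F = -12 + 4*√(8 - 6) = -12 + 4*√2 ≈ -6.3431)
H(U) = -28 + 7*U²
(F + 3)*H(l(n - (4 + 4))) = ((-12 + 4*√2) + 3)*(-28 + 7*(0 - (4 + 4))²) = (-9 + 4*√2)*(-28 + 7*(0 - 1*8)²) = (-9 + 4*√2)*(-28 + 7*(0 - 8)²) = (-9 + 4*√2)*(-28 + 7*(-8)²) = (-9 + 4*√2)*(-28 + 7*64) = (-9 + 4*√2)*(-28 + 448) = (-9 + 4*√2)*420 = -3780 + 1680*√2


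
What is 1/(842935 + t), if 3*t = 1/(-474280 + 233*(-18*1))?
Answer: 1435422/1209967443569 ≈ 1.1863e-6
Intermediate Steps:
t = -1/1435422 (t = 1/(3*(-474280 + 233*(-18*1))) = 1/(3*(-474280 + 233*(-18))) = 1/(3*(-474280 - 4194)) = (⅓)/(-478474) = (⅓)*(-1/478474) = -1/1435422 ≈ -6.9666e-7)
1/(842935 + t) = 1/(842935 - 1/1435422) = 1/(1209967443569/1435422) = 1435422/1209967443569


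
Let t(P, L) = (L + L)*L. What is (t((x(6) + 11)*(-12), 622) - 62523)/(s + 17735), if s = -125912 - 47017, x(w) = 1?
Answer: -711245/155194 ≈ -4.5829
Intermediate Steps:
s = -172929
t(P, L) = 2*L² (t(P, L) = (2*L)*L = 2*L²)
(t((x(6) + 11)*(-12), 622) - 62523)/(s + 17735) = (2*622² - 62523)/(-172929 + 17735) = (2*386884 - 62523)/(-155194) = (773768 - 62523)*(-1/155194) = 711245*(-1/155194) = -711245/155194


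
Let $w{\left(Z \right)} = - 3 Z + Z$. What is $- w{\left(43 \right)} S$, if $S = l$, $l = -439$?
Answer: $-37754$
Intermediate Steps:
$S = -439$
$w{\left(Z \right)} = - 2 Z$
$- w{\left(43 \right)} S = - \left(-2\right) 43 \left(-439\right) = \left(-1\right) \left(-86\right) \left(-439\right) = 86 \left(-439\right) = -37754$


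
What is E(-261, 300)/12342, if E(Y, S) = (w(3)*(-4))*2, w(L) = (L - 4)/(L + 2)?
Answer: 4/30855 ≈ 0.00012964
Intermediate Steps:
w(L) = (-4 + L)/(2 + L)
E(Y, S) = 8/5 (E(Y, S) = (((-4 + 3)/(2 + 3))*(-4))*2 = ((-1/5)*(-4))*2 = (((⅕)*(-1))*(-4))*2 = -⅕*(-4)*2 = (⅘)*2 = 8/5)
E(-261, 300)/12342 = (8/5)/12342 = (8/5)*(1/12342) = 4/30855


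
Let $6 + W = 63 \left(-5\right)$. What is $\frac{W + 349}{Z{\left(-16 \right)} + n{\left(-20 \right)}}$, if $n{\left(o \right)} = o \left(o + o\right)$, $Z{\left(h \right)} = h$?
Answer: $\frac{1}{28} \approx 0.035714$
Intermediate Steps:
$W = -321$ ($W = -6 + 63 \left(-5\right) = -6 - 315 = -321$)
$n{\left(o \right)} = 2 o^{2}$ ($n{\left(o \right)} = o 2 o = 2 o^{2}$)
$\frac{W + 349}{Z{\left(-16 \right)} + n{\left(-20 \right)}} = \frac{-321 + 349}{-16 + 2 \left(-20\right)^{2}} = \frac{28}{-16 + 2 \cdot 400} = \frac{28}{-16 + 800} = \frac{28}{784} = 28 \cdot \frac{1}{784} = \frac{1}{28}$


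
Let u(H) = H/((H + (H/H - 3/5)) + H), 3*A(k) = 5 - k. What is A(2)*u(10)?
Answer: 25/51 ≈ 0.49020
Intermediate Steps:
A(k) = 5/3 - k/3 (A(k) = (5 - k)/3 = 5/3 - k/3)
u(H) = H/(⅖ + 2*H) (u(H) = H/((H + (1 - 3*⅕)) + H) = H/((H + (1 - ⅗)) + H) = H/((H + ⅖) + H) = H/((⅖ + H) + H) = H/(⅖ + 2*H))
A(2)*u(10) = (5/3 - ⅓*2)*((5/2)*10/(1 + 5*10)) = (5/3 - ⅔)*((5/2)*10/(1 + 50)) = 1*((5/2)*10/51) = 1*((5/2)*10*(1/51)) = 1*(25/51) = 25/51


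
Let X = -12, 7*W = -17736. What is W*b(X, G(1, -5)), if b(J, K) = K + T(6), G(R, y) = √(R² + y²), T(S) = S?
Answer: -106416/7 - 17736*√26/7 ≈ -28122.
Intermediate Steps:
W = -17736/7 (W = (⅐)*(-17736) = -17736/7 ≈ -2533.7)
b(J, K) = 6 + K (b(J, K) = K + 6 = 6 + K)
W*b(X, G(1, -5)) = -17736*(6 + √(1² + (-5)²))/7 = -17736*(6 + √(1 + 25))/7 = -17736*(6 + √26)/7 = -106416/7 - 17736*√26/7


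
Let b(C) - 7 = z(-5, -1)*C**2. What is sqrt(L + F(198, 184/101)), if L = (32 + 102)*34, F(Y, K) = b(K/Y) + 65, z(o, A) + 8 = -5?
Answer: 2*sqrt(115676833649)/9999 ≈ 68.029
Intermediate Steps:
z(o, A) = -13 (z(o, A) = -8 - 5 = -13)
b(C) = 7 - 13*C**2
F(Y, K) = 72 - 13*K**2/Y**2 (F(Y, K) = (7 - 13*K**2/Y**2) + 65 = 72 - 13*K**2/Y**2)
L = 4556 (L = 134*34 = 4556)
sqrt(L + F(198, 184/101)) = sqrt(4556 + (72 - 13*(184/101)**2/198**2)) = sqrt(4556 + (72 - 13*(184*(1/101))**2*1/39204)) = sqrt(4556 + (72 - 13*(184/101)**2*1/39204)) = sqrt(4556 + (72 - 13*33856/10201*1/39204)) = sqrt(4556 + (72 - 110032/99980001)) = sqrt(4556 + 7198450040/99980001) = sqrt(462707334596/99980001) = 2*sqrt(115676833649)/9999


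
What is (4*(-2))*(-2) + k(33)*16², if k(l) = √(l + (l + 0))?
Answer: 16 + 256*√66 ≈ 2095.8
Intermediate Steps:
k(l) = √2*√l (k(l) = √(l + l) = √(2*l) = √2*√l)
(4*(-2))*(-2) + k(33)*16² = (4*(-2))*(-2) + (√2*√33)*16² = -8*(-2) + √66*256 = 16 + 256*√66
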